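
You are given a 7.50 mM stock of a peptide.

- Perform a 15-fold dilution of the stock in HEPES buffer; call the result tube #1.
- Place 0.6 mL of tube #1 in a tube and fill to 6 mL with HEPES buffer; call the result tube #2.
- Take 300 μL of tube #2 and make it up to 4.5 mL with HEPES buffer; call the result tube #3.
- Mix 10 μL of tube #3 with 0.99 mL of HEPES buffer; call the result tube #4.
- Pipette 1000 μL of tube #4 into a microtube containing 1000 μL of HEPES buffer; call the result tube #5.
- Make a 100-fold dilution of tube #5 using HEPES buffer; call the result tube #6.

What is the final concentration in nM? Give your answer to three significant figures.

0.167 nM

Step 1: 15-fold → factor 15
Step 2: 0.6 mL brought to 6 mL → factor 6/0.6 = 10
Step 3: 300 μL brought to 4.5 mL → factor 4500/300 = 15
Step 4: 10 μL + 0.99 mL = 1000 μL total → factor 1000/10 = 100
Step 5: 1000 μL + 1000 μL = 2000 μL total → factor 2000/1000 = 2
Step 6: 100-fold → factor 100
Overall dilution factor = 15 × 10 × 15 × 100 × 2 × 100 = 4.5 × 10^7
Final = 7.50 mM / 4.5 × 10^7 = 1.667 × 10^-7 mM = 0.167 nM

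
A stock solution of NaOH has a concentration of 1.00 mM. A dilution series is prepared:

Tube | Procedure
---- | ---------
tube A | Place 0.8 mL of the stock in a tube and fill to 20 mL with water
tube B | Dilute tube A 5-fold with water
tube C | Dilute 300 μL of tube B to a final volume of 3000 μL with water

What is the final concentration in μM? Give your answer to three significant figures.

Step 1: 0.8 mL brought to 20 mL → factor 20/0.8 = 25
Step 2: 5-fold → factor 5
Step 3: 300 μL brought to 3000 μL → factor 3000/300 = 10
Overall dilution factor = 25 × 5 × 10 = 1250
Final = 1.00 mM / 1250 = 0.0008000 mM = 0.800 μM

0.800 μM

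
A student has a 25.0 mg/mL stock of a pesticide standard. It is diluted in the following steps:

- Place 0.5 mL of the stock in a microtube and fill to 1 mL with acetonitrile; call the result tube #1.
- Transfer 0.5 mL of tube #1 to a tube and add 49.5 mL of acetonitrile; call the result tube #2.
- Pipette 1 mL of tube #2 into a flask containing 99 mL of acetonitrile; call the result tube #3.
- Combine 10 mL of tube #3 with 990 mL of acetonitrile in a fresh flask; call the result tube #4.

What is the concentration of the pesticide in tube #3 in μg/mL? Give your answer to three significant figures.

Step 1: 0.5 mL brought to 1 mL → factor 1/0.5 = 2
Step 2: 0.5 mL + 49.5 mL = 50 mL total → factor 50/0.5 = 100
Step 3: 1 mL + 99 mL = 100 mL total → factor 100/1 = 100
Dilution factor through tube #3 = 2 × 100 × 100 = 20000
[tube #3] = 25.0 mg/mL / 20000 = 0.001250 mg/mL = 1.25 μg/mL

1.25 μg/mL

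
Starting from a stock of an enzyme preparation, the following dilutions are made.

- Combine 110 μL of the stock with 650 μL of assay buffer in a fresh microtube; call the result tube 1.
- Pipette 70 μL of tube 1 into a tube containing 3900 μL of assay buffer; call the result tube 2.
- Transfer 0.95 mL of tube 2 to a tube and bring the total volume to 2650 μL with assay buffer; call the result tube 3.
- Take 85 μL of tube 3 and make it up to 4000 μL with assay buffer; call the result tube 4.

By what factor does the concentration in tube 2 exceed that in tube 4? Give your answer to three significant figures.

Step 1: 110 μL + 650 μL = 760 μL total → factor 760/110 = 6.9091
Step 2: 70 μL + 3900 μL = 3970 μL total → factor 3970/70 = 56.714
Step 3: 0.95 mL brought to 2650 μL → factor 2.65/0.95 = 2.7895
Step 4: 85 μL brought to 4000 μL → factor 4000/85 = 47.059
Dilution factor to tube 2 = 391.84; to tube 4 = 51437
[tube 2]/[tube 4] = (factor to tube 4)/(factor to tube 2) = 51437/391.84 = 131

131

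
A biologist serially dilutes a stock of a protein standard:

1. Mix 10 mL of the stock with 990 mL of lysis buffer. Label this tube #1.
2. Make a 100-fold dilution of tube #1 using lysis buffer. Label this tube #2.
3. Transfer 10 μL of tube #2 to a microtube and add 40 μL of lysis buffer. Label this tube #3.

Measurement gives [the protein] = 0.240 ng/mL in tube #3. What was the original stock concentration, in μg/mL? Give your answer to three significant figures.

Step 1: 10 mL + 990 mL = 1000 mL total → factor 1000/10 = 100
Step 2: 100-fold → factor 100
Step 3: 10 μL + 40 μL = 50 μL total → factor 50/10 = 5
Overall dilution factor = 100 × 100 × 5 = 50000
Stock = 0.240 ng/mL × 50000 = 1.200 × 10^4 ng/mL = 12.0 μg/mL

12.0 μg/mL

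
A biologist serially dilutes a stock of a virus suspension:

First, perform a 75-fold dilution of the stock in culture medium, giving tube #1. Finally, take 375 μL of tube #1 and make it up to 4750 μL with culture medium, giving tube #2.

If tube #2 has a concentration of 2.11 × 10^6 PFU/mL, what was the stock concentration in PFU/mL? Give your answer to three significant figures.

Step 1: 75-fold → factor 75
Step 2: 375 μL brought to 4750 μL → factor 4750/375 = 12.667
Overall dilution factor = 75 × 12.667 = 950
Stock = 2.11 × 10^6 PFU/mL × 950 = 2.00 × 10^9 PFU/mL

2.00 × 10^9 PFU/mL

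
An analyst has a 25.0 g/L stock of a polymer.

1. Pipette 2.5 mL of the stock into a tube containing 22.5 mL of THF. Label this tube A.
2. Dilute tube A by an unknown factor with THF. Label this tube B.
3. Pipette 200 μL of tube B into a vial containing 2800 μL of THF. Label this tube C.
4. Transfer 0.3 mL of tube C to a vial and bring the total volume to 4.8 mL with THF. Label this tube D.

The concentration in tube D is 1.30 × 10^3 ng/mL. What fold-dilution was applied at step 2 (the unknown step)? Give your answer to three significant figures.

8.01-fold

Step 1: 2.5 mL + 22.5 mL = 25 mL total → factor 25/2.5 = 10
Step 2: unknown factor x
Step 3: 200 μL + 2800 μL = 3000 μL total → factor 3000/200 = 15
Step 4: 0.3 mL brought to 4.8 mL → factor 4.8/0.3 = 16
Product of known-step factors = 2400
Overall factor = 25.0 g/L / (1.30 × 10^3 ng/mL) = 19231
x = 19231 / 2400 = 8.01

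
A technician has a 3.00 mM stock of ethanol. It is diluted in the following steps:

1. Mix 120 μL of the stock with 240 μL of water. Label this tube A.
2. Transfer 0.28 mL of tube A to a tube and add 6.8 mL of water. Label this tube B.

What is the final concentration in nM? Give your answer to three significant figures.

Step 1: 120 μL + 240 μL = 360 μL total → factor 360/120 = 3
Step 2: 0.28 mL + 6.8 mL = 7.08 mL total → factor 7.08/0.28 = 25.286
Overall dilution factor = 3 × 25.286 = 75.857
Final = 3.00 mM / 75.857 = 0.03955 mM = 3.95 × 10^4 nM

3.95 × 10^4 nM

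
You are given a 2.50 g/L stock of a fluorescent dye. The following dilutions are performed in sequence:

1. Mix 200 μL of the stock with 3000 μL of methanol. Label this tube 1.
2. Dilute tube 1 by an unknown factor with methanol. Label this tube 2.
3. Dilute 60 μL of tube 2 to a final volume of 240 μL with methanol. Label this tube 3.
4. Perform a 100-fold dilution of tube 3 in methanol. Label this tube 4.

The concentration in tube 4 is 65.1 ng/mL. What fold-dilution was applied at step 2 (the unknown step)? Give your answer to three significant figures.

6.00-fold

Step 1: 200 μL + 3000 μL = 3200 μL total → factor 3200/200 = 16
Step 2: unknown factor x
Step 3: 60 μL brought to 240 μL → factor 240/60 = 4
Step 4: 100-fold → factor 100
Product of known-step factors = 6400
Overall factor = 2.50 g/L / (65.1 ng/mL) = 38402
x = 38402 / 6400 = 6.00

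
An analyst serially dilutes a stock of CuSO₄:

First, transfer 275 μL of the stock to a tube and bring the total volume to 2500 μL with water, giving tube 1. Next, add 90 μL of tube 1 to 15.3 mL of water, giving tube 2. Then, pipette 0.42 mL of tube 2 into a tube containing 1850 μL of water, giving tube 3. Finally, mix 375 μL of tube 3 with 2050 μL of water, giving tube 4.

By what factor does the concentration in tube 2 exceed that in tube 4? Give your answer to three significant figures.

Step 1: 275 μL brought to 2500 μL → factor 2500/275 = 9.0909
Step 2: 90 μL + 15.3 mL = 15390 μL total → factor 15390/90 = 171
Step 3: 0.42 mL + 1850 μL = 2.27 mL total → factor 2.27/0.42 = 5.4048
Step 4: 375 μL + 2050 μL = 2425 μL total → factor 2425/375 = 6.4667
Dilution factor to tube 2 = 1554.5; to tube 4 = 54333
[tube 2]/[tube 4] = (factor to tube 4)/(factor to tube 2) = 54333/1554.5 = 35.0

35.0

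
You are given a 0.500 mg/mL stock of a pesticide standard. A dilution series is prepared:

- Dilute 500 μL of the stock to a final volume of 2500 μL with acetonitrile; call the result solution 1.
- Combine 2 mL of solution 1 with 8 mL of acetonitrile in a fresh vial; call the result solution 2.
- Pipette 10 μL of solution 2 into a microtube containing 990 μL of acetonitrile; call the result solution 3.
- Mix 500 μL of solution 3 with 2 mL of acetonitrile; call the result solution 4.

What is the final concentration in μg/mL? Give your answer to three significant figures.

0.0400 μg/mL

Step 1: 500 μL brought to 2500 μL → factor 2500/500 = 5
Step 2: 2 mL + 8 mL = 10 mL total → factor 10/2 = 5
Step 3: 10 μL + 990 μL = 1000 μL total → factor 1000/10 = 100
Step 4: 500 μL + 2 mL = 2500 μL total → factor 2500/500 = 5
Overall dilution factor = 5 × 5 × 100 × 5 = 12500
Final = 0.500 mg/mL / 12500 = 4.000 × 10^-5 mg/mL = 0.0400 μg/mL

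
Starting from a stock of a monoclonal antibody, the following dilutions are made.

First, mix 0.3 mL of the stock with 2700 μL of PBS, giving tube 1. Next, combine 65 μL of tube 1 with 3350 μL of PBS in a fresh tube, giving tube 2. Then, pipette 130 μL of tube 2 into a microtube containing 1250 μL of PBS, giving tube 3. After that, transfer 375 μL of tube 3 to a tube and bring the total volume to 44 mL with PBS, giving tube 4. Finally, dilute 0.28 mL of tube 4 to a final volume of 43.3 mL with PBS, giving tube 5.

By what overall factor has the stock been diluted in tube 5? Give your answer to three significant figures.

Step 1: 0.3 mL + 2700 μL = 3 mL total → factor 3/0.3 = 10
Step 2: 65 μL + 3350 μL = 3415 μL total → factor 3415/65 = 52.538
Step 3: 130 μL + 1250 μL = 1380 μL total → factor 1380/130 = 10.615
Step 4: 375 μL brought to 44 mL → factor 44000/375 = 117.33
Step 5: 0.28 mL brought to 43.3 mL → factor 43.3/0.28 = 154.64
Overall dilution factor = 10 × 52.538 × 10.615 × 117.33 × 154.64 = 1.012 × 10^8

1.01 × 10^8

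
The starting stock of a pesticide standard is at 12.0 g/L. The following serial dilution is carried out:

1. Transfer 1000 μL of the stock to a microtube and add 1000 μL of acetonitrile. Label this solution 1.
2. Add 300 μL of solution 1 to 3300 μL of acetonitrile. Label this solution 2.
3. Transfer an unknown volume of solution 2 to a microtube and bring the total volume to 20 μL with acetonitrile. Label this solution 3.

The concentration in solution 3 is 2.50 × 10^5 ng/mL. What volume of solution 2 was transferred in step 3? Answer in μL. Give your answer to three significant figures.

10.0 μL

Step 1: 1000 μL + 1000 μL = 2000 μL total → factor 2000/1000 = 2
Step 2: 300 μL + 3300 μL = 3600 μL total → factor 3600/300 = 12
Step 3: v brought to 20 μL → factor = 20 μL/v
Product of known-step factors = 24
Overall factor = 12.0 g/L / (2.50 × 10^5 ng/mL) = 48
Step-3 factor = 48 / 24 = 2
v = 20 μL / 2 = 10.0 μL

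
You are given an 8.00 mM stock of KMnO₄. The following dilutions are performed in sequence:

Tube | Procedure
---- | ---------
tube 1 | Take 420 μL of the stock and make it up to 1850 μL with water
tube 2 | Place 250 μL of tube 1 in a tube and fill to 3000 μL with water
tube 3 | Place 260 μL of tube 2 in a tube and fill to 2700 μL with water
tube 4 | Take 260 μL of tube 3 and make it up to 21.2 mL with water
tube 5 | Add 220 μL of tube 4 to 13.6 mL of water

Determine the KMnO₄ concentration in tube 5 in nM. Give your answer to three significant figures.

2.85 nM

Step 1: 420 μL brought to 1850 μL → factor 1850/420 = 4.4048
Step 2: 250 μL brought to 3000 μL → factor 3000/250 = 12
Step 3: 260 μL brought to 2700 μL → factor 2700/260 = 10.385
Step 4: 260 μL brought to 21.2 mL → factor 21200/260 = 81.538
Step 5: 220 μL + 13.6 mL = 13820 μL total → factor 13820/220 = 62.818
Overall dilution factor = 4.4048 × 12 × 10.385 × 81.538 × 62.818 = 2.8115 × 10^6
Final = 8.00 mM / 2.8115 × 10^6 = 2.845 × 10^-6 mM = 2.85 nM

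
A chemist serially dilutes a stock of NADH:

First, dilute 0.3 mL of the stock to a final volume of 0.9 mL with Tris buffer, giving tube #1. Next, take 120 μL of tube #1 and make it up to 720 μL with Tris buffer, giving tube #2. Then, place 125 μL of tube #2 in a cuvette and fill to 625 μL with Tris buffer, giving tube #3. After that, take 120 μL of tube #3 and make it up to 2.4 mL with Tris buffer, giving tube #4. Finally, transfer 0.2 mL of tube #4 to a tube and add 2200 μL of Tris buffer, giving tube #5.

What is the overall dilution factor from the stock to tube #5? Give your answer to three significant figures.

2.16 × 10^4

Step 1: 0.3 mL brought to 0.9 mL → factor 0.9/0.3 = 3
Step 2: 120 μL brought to 720 μL → factor 720/120 = 6
Step 3: 125 μL brought to 625 μL → factor 625/125 = 5
Step 4: 120 μL brought to 2.4 mL → factor 2400/120 = 20
Step 5: 0.2 mL + 2200 μL = 2.4 mL total → factor 2.4/0.2 = 12
Overall dilution factor = 3 × 6 × 5 × 20 × 12 = 21600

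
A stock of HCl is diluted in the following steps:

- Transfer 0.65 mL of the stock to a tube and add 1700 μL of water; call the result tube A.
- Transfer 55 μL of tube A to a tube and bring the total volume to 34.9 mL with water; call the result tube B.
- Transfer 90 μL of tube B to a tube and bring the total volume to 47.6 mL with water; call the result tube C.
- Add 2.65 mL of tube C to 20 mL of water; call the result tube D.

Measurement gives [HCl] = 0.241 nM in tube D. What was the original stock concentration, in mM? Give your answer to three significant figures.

2.50 mM

Step 1: 0.65 mL + 1700 μL = 2.35 mL total → factor 2.35/0.65 = 3.6154
Step 2: 55 μL brought to 34.9 mL → factor 34900/55 = 634.55
Step 3: 90 μL brought to 47.6 mL → factor 47600/90 = 528.89
Step 4: 2.65 mL + 20 mL = 22.65 mL total → factor 22.65/2.65 = 8.5472
Overall dilution factor = 3.6154 × 634.55 × 528.89 × 8.5472 = 1.0371 × 10^7
Stock = 0.241 nM × 1.0371 × 10^7 = 2.499 × 10^6 nM = 2.50 mM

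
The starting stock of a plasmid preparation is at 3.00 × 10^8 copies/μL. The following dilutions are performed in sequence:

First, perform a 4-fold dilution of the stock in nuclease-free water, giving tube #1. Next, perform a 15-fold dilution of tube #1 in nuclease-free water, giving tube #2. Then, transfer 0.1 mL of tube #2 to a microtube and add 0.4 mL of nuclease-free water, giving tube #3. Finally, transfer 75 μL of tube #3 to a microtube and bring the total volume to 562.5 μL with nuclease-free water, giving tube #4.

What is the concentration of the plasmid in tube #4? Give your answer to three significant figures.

1.33 × 10^5 copies/μL

Step 1: 4-fold → factor 4
Step 2: 15-fold → factor 15
Step 3: 0.1 mL + 0.4 mL = 0.5 mL total → factor 0.5/0.1 = 5
Step 4: 75 μL brought to 562.5 μL → factor 562.5/75 = 7.5
Overall dilution factor = 4 × 15 × 5 × 7.5 = 2250
Final = 3.00 × 10^8 copies/μL / 2250 = 1.33 × 10^5 copies/μL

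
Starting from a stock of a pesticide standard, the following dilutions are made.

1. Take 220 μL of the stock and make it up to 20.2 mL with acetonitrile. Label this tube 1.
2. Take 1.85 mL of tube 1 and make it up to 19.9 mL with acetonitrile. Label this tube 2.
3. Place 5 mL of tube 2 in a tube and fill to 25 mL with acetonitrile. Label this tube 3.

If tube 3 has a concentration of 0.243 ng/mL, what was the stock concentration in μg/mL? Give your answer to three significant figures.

Step 1: 220 μL brought to 20.2 mL → factor 20200/220 = 91.818
Step 2: 1.85 mL brought to 19.9 mL → factor 19.9/1.85 = 10.757
Step 3: 5 mL brought to 25 mL → factor 25/5 = 5
Overall dilution factor = 91.818 × 10.757 × 5 = 4938.3
Stock = 0.243 ng/mL × 4938.3 = 1200 ng/mL = 1.20 μg/mL

1.20 μg/mL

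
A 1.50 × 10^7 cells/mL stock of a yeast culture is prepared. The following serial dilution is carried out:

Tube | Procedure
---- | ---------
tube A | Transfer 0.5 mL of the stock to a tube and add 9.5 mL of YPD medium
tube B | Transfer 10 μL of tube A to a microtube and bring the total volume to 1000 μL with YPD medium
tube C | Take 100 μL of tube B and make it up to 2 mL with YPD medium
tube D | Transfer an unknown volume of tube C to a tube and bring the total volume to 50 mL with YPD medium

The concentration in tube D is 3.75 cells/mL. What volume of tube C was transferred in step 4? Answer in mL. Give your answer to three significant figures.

0.500 mL

Step 1: 0.5 mL + 9.5 mL = 10 mL total → factor 10/0.5 = 20
Step 2: 10 μL brought to 1000 μL → factor 1000/10 = 100
Step 3: 100 μL brought to 2 mL → factor 2000/100 = 20
Step 4: v brought to 50 mL → factor = 50 mL/v
Product of known-step factors = 40000
Overall factor = 1.50 × 10^7 cells/mL / (3.75 cells/mL) = 4 × 10^6
Step-4 factor = 4 × 10^6 / 40000 = 100
v = 50 mL / 100 = 0.500 mL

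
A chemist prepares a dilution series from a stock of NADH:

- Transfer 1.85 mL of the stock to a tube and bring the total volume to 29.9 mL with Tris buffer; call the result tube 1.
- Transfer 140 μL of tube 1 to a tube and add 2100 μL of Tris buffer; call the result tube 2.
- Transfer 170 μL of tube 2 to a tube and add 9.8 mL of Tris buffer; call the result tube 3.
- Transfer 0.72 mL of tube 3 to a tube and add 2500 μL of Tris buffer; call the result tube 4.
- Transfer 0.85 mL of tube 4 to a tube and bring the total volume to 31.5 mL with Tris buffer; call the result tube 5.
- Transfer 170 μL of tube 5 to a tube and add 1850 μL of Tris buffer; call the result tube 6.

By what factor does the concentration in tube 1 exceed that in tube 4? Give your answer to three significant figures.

Step 1: 1.85 mL brought to 29.9 mL → factor 29.9/1.85 = 16.162
Step 2: 140 μL + 2100 μL = 2240 μL total → factor 2240/140 = 16
Step 3: 170 μL + 9.8 mL = 9970 μL total → factor 9970/170 = 58.647
Step 4: 0.72 mL + 2500 μL = 3.22 mL total → factor 3.22/0.72 = 4.4722
Dilution factor to tube 1 = 16.162; to tube 4 = 67825
[tube 1]/[tube 4] = (factor to tube 4)/(factor to tube 1) = 67825/16.162 = 4.20 × 10^3

4.20 × 10^3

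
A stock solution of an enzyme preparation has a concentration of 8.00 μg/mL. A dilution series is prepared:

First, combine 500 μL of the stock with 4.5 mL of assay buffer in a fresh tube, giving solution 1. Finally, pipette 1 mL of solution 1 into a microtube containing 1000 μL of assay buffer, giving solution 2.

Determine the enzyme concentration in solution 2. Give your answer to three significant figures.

0.400 μg/mL

Step 1: 500 μL + 4.5 mL = 5000 μL total → factor 5000/500 = 10
Step 2: 1 mL + 1000 μL = 2 mL total → factor 2/1 = 2
Overall dilution factor = 10 × 2 = 20
Final = 8.00 μg/mL / 20 = 0.400 μg/mL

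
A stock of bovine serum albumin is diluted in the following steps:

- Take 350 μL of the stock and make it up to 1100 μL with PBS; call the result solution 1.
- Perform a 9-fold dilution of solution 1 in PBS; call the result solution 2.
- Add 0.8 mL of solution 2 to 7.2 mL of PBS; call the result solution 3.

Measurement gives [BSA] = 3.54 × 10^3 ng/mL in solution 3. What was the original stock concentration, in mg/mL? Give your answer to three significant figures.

Step 1: 350 μL brought to 1100 μL → factor 1100/350 = 3.1429
Step 2: 9-fold → factor 9
Step 3: 0.8 mL + 7.2 mL = 8 mL total → factor 8/0.8 = 10
Overall dilution factor = 3.1429 × 9 × 10 = 282.86
Stock = 3.54 × 10^3 ng/mL × 282.86 = 1.001 × 10^6 ng/mL = 1.00 mg/mL

1.00 mg/mL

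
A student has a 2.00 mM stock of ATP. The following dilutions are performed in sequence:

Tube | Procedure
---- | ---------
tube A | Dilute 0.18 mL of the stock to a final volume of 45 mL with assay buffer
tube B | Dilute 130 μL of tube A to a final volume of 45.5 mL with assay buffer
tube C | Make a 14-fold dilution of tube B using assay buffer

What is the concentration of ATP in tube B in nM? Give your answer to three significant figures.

Step 1: 0.18 mL brought to 45 mL → factor 45/0.18 = 250
Step 2: 130 μL brought to 45.5 mL → factor 45500/130 = 350
Dilution factor through tube B = 250 × 350 = 87500
[tube B] = 2.00 mM / 87500 = 2.286 × 10^-5 mM = 22.9 nM

22.9 nM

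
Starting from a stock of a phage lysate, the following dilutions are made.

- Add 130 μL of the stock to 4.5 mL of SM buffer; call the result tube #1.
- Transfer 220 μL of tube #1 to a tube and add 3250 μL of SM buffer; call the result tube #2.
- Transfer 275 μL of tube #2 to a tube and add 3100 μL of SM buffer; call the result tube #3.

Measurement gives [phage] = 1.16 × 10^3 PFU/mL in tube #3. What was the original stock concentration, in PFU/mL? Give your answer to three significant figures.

Step 1: 130 μL + 4.5 mL = 4630 μL total → factor 4630/130 = 35.615
Step 2: 220 μL + 3250 μL = 3470 μL total → factor 3470/220 = 15.773
Step 3: 275 μL + 3100 μL = 3375 μL total → factor 3375/275 = 12.273
Overall dilution factor = 35.615 × 15.773 × 12.273 = 6894.2
Stock = 1.16 × 10^3 PFU/mL × 6894.2 = 8.00 × 10^6 PFU/mL

8.00 × 10^6 PFU/mL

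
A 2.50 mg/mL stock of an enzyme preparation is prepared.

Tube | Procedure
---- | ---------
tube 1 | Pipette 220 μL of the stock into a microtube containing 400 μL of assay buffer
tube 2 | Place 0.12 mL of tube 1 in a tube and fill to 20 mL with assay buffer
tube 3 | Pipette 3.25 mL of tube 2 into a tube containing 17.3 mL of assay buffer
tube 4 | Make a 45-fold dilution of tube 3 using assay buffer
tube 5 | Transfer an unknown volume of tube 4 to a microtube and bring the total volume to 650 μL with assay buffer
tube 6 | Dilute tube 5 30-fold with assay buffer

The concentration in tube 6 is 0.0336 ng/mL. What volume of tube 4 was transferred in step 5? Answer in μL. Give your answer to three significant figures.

35.0 μL

Step 1: 220 μL + 400 μL = 620 μL total → factor 620/220 = 2.8182
Step 2: 0.12 mL brought to 20 mL → factor 20/0.12 = 166.67
Step 3: 3.25 mL + 17.3 mL = 20.55 mL total → factor 20.55/3.25 = 6.3231
Step 4: 45-fold → factor 45
Step 5: v brought to 650 μL → factor = 650 μL/v
Step 6: 30-fold → factor 30
Product of known-step factors = 4.0094 × 10^6
Overall factor = 2.50 mg/mL / (0.0336 ng/mL) = 7.4405 × 10^7
Step-5 factor = 7.4405 × 10^7 / 4.0094 × 10^6 = 18.558
v = 650 μL / 18.558 = 35.0 μL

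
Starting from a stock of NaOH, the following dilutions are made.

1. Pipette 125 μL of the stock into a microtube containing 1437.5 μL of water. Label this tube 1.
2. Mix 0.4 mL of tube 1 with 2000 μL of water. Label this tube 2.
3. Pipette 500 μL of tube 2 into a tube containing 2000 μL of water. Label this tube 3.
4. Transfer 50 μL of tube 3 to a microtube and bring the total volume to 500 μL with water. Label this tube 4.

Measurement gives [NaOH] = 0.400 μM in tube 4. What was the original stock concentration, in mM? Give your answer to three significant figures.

Step 1: 125 μL + 1437.5 μL = 1562.5 μL total → factor 1562.5/125 = 12.5
Step 2: 0.4 mL + 2000 μL = 2.4 mL total → factor 2.4/0.4 = 6
Step 3: 500 μL + 2000 μL = 2500 μL total → factor 2500/500 = 5
Step 4: 50 μL brought to 500 μL → factor 500/50 = 10
Overall dilution factor = 12.5 × 6 × 5 × 10 = 3750
Stock = 0.400 μM × 3750 = 1500 μM = 1.50 mM

1.50 mM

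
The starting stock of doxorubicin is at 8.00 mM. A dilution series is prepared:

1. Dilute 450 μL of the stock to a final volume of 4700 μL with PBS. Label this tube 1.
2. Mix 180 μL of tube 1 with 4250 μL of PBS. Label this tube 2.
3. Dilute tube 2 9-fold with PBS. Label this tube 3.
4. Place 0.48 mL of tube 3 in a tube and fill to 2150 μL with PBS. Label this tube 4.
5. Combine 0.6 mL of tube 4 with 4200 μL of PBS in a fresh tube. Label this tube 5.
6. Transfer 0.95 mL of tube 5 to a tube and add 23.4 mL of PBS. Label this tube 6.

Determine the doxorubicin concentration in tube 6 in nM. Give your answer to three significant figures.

3.77 nM

Step 1: 450 μL brought to 4700 μL → factor 4700/450 = 10.444
Step 2: 180 μL + 4250 μL = 4430 μL total → factor 4430/180 = 24.611
Step 3: 9-fold → factor 9
Step 4: 0.48 mL brought to 2150 μL → factor 2.15/0.48 = 4.4792
Step 5: 0.6 mL + 4200 μL = 4.8 mL total → factor 4.8/0.6 = 8
Step 6: 0.95 mL + 23.4 mL = 24.35 mL total → factor 24.35/0.95 = 25.632
Overall dilution factor = 10.444 × 24.611 × 9 × 4.4792 × 8 × 25.632 = 2.1248 × 10^6
Final = 8.00 mM / 2.1248 × 10^6 = 3.765 × 10^-6 mM = 3.77 nM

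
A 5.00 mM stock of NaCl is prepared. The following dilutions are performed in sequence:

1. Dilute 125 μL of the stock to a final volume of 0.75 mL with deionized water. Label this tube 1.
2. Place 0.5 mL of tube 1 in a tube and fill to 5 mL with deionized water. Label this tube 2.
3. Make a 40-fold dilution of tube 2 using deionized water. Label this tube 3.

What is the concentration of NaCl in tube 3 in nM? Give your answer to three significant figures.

Step 1: 125 μL brought to 0.75 mL → factor 750/125 = 6
Step 2: 0.5 mL brought to 5 mL → factor 5/0.5 = 10
Step 3: 40-fold → factor 40
Overall dilution factor = 6 × 10 × 40 = 2400
Final = 5.00 mM / 2400 = 0.002083 mM = 2.08 × 10^3 nM

2.08 × 10^3 nM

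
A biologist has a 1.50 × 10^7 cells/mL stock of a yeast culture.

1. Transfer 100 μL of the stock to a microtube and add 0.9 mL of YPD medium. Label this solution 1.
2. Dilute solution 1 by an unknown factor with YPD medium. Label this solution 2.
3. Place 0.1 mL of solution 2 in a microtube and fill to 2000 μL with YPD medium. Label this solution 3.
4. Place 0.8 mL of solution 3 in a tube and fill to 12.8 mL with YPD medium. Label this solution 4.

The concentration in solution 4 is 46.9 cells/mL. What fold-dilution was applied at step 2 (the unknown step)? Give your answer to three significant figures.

99.9-fold

Step 1: 100 μL + 0.9 mL = 1000 μL total → factor 1000/100 = 10
Step 2: unknown factor x
Step 3: 0.1 mL brought to 2000 μL → factor 2/0.1 = 20
Step 4: 0.8 mL brought to 12.8 mL → factor 12.8/0.8 = 16
Product of known-step factors = 3200
Overall factor = 1.50 × 10^7 cells/mL / (46.9 cells/mL) = 3.1983 × 10^5
x = 3.1983 × 10^5 / 3200 = 99.9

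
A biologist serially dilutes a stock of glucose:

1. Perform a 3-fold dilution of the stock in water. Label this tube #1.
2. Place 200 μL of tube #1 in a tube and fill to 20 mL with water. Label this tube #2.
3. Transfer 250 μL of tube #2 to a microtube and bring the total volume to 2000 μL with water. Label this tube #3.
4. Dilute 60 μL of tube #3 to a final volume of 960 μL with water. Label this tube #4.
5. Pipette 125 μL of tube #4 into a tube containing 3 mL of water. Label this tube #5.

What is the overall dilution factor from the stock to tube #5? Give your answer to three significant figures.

9.60 × 10^5

Step 1: 3-fold → factor 3
Step 2: 200 μL brought to 20 mL → factor 20000/200 = 100
Step 3: 250 μL brought to 2000 μL → factor 2000/250 = 8
Step 4: 60 μL brought to 960 μL → factor 960/60 = 16
Step 5: 125 μL + 3 mL = 3125 μL total → factor 3125/125 = 25
Overall dilution factor = 3 × 100 × 8 × 16 × 25 = 9.6 × 10^5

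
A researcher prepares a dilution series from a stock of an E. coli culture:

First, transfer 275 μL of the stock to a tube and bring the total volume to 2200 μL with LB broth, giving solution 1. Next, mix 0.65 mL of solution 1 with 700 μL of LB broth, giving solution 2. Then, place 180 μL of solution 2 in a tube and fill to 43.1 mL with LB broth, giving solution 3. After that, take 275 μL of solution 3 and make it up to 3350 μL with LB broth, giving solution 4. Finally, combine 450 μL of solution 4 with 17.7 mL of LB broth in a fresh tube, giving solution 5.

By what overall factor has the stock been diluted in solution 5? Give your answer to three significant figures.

Step 1: 275 μL brought to 2200 μL → factor 2200/275 = 8
Step 2: 0.65 mL + 700 μL = 1.35 mL total → factor 1.35/0.65 = 2.0769
Step 3: 180 μL brought to 43.1 mL → factor 43100/180 = 239.44
Step 4: 275 μL brought to 3350 μL → factor 3350/275 = 12.182
Step 5: 450 μL + 17.7 mL = 18150 μL total → factor 18150/450 = 40.333
Overall dilution factor = 8 × 2.0769 × 239.44 × 12.182 × 40.333 = 1.9548 × 10^6

1.95 × 10^6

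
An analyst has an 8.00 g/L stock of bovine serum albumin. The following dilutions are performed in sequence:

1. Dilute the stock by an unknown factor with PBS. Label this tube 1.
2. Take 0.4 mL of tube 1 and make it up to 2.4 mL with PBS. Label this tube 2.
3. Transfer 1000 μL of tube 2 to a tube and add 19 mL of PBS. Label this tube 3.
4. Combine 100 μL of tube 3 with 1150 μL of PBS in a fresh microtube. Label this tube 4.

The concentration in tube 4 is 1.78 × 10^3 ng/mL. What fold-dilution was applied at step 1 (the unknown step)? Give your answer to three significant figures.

3.00-fold

Step 1: unknown factor x
Step 2: 0.4 mL brought to 2.4 mL → factor 2.4/0.4 = 6
Step 3: 1000 μL + 19 mL = 20000 μL total → factor 20000/1000 = 20
Step 4: 100 μL + 1150 μL = 1250 μL total → factor 1250/100 = 12.5
Product of known-step factors = 1500
Overall factor = 8.00 g/L / (1.78 × 10^3 ng/mL) = 4494.4
x = 4494.4 / 1500 = 3.00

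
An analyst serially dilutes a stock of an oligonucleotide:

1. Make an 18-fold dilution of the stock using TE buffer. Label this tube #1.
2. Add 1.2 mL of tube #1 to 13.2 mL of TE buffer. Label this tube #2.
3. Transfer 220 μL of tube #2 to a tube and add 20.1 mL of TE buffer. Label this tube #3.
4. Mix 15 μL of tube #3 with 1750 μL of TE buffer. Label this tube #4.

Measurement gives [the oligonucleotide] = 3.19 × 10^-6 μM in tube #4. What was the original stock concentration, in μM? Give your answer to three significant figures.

Step 1: 18-fold → factor 18
Step 2: 1.2 mL + 13.2 mL = 14.4 mL total → factor 14.4/1.2 = 12
Step 3: 220 μL + 20.1 mL = 20320 μL total → factor 20320/220 = 92.364
Step 4: 15 μL + 1750 μL = 1765 μL total → factor 1765/15 = 117.67
Overall dilution factor = 18 × 12 × 92.364 × 117.67 = 2.3475 × 10^6
Stock = 3.19 × 10^-6 μM × 2.3475 × 10^6 = 7.49 μM

7.49 μM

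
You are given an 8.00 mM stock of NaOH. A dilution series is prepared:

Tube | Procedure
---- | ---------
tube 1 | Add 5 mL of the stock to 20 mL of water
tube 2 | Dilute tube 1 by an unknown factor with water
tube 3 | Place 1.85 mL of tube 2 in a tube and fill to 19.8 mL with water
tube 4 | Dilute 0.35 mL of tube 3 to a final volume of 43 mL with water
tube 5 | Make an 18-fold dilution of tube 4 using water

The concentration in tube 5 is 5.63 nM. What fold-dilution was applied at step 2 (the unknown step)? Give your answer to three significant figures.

Step 1: 5 mL + 20 mL = 25 mL total → factor 25/5 = 5
Step 2: unknown factor x
Step 3: 1.85 mL brought to 19.8 mL → factor 19.8/1.85 = 10.703
Step 4: 0.35 mL brought to 43 mL → factor 43/0.35 = 122.86
Step 5: 18-fold → factor 18
Product of known-step factors = 1.1834 × 10^5
Overall factor = 8.00 mM / (5.63 nM) = 1.421 × 10^6
x = 1.421 × 10^6 / 1.1834 × 10^5 = 12.0

12.0-fold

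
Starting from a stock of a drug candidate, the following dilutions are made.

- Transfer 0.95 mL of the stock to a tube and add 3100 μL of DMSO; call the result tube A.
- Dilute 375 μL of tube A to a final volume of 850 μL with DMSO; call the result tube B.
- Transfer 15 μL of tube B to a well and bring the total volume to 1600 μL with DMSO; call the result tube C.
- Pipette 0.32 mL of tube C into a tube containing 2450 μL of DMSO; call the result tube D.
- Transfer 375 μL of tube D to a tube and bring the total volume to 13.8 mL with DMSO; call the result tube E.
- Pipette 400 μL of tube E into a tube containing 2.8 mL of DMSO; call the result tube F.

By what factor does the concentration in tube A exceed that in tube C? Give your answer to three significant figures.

Step 1: 0.95 mL + 3100 μL = 4.05 mL total → factor 4.05/0.95 = 4.2632
Step 2: 375 μL brought to 850 μL → factor 850/375 = 2.2667
Step 3: 15 μL brought to 1600 μL → factor 1600/15 = 106.67
Dilution factor to tube A = 4.2632; to tube C = 1030.7
[tube A]/[tube C] = (factor to tube C)/(factor to tube A) = 1030.7/4.2632 = 242

242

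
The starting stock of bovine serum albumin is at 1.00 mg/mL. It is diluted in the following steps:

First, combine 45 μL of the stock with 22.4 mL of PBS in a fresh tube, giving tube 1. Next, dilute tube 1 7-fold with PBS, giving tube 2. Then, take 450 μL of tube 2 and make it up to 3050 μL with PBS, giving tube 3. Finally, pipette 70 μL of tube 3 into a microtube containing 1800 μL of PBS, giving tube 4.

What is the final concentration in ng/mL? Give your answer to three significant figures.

1.58 ng/mL

Step 1: 45 μL + 22.4 mL = 22445 μL total → factor 22445/45 = 498.78
Step 2: 7-fold → factor 7
Step 3: 450 μL brought to 3050 μL → factor 3050/450 = 6.7778
Step 4: 70 μL + 1800 μL = 1870 μL total → factor 1870/70 = 26.714
Overall dilution factor = 498.78 × 7 × 6.7778 × 26.714 = 6.3217 × 10^5
Final = 1.00 mg/mL / 6.3217 × 10^5 = 1.582 × 10^-6 mg/mL = 1.58 ng/mL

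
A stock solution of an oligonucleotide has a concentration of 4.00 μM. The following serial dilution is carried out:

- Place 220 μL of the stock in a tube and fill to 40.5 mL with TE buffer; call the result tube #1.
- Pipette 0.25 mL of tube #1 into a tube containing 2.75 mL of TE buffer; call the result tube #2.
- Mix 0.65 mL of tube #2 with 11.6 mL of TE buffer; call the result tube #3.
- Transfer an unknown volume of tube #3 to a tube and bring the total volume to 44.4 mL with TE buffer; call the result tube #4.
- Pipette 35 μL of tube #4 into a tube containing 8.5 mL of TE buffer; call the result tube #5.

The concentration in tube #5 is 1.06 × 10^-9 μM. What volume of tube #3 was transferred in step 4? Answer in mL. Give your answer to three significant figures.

Step 1: 220 μL brought to 40.5 mL → factor 40500/220 = 184.09
Step 2: 0.25 mL + 2.75 mL = 3 mL total → factor 3/0.25 = 12
Step 3: 0.65 mL + 11.6 mL = 12.25 mL total → factor 12.25/0.65 = 18.846
Step 4: v brought to 44.4 mL → factor = 44.4 mL/v
Step 5: 35 μL + 8.5 mL = 8535 μL total → factor 8535/35 = 243.86
Product of known-step factors = 1.0152 × 10^7
Overall factor = 4.00 μM / (1.06 × 10^-9 μM) = 3.7736 × 10^9
Step-4 factor = 3.7736 × 10^9 / 1.0152 × 10^7 = 371.69
v = 44.4 mL / 371.69 = 0.119 mL

0.119 mL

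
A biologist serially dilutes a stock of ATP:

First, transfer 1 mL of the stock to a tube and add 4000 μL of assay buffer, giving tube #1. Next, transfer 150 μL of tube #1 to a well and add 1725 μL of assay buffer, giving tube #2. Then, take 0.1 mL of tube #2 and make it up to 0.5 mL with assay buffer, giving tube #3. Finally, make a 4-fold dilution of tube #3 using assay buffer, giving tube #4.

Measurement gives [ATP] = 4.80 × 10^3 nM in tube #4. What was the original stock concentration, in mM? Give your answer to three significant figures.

6.00 mM

Step 1: 1 mL + 4000 μL = 5 mL total → factor 5/1 = 5
Step 2: 150 μL + 1725 μL = 1875 μL total → factor 1875/150 = 12.5
Step 3: 0.1 mL brought to 0.5 mL → factor 0.5/0.1 = 5
Step 4: 4-fold → factor 4
Overall dilution factor = 5 × 12.5 × 5 × 4 = 1250
Stock = 4.80 × 10^3 nM × 1250 = 6.000 × 10^6 nM = 6.00 mM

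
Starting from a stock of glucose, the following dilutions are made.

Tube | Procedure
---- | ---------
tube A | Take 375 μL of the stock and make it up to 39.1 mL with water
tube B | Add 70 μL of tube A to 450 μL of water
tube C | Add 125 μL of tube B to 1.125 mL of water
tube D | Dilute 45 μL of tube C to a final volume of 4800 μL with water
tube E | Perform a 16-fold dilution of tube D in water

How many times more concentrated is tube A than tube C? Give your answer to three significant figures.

Step 1: 375 μL brought to 39.1 mL → factor 39100/375 = 104.27
Step 2: 70 μL + 450 μL = 520 μL total → factor 520/70 = 7.4286
Step 3: 125 μL + 1.125 mL = 1250 μL total → factor 1250/125 = 10
Dilution factor to tube A = 104.27; to tube C = 7745.5
[tube A]/[tube C] = (factor to tube C)/(factor to tube A) = 7745.5/104.27 = 74.3

74.3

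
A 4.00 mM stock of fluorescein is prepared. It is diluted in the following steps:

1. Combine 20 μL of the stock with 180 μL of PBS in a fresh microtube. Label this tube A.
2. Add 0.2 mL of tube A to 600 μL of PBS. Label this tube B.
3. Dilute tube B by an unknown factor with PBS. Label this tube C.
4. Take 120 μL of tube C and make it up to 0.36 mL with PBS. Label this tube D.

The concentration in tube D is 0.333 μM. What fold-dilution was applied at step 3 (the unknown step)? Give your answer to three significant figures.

100-fold

Step 1: 20 μL + 180 μL = 200 μL total → factor 200/20 = 10
Step 2: 0.2 mL + 600 μL = 0.8 mL total → factor 0.8/0.2 = 4
Step 3: unknown factor x
Step 4: 120 μL brought to 0.36 mL → factor 360/120 = 3
Product of known-step factors = 120
Overall factor = 4.00 mM / (0.333 μM) = 12012
x = 12012 / 120 = 100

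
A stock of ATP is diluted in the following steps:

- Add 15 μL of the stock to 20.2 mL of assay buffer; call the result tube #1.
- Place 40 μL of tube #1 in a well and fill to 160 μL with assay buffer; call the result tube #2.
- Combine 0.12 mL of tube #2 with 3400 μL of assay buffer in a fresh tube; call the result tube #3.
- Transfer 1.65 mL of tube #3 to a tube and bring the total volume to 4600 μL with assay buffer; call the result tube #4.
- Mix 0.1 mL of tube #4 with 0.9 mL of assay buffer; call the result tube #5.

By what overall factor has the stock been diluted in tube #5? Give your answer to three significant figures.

Step 1: 15 μL + 20.2 mL = 20215 μL total → factor 20215/15 = 1347.7
Step 2: 40 μL brought to 160 μL → factor 160/40 = 4
Step 3: 0.12 mL + 3400 μL = 3.52 mL total → factor 3.52/0.12 = 29.333
Step 4: 1.65 mL brought to 4600 μL → factor 4.6/1.65 = 2.7879
Step 5: 0.1 mL + 0.9 mL = 1 mL total → factor 1/0.1 = 10
Overall dilution factor = 1347.7 × 4 × 29.333 × 2.7879 × 10 = 4.4084 × 10^6

4.41 × 10^6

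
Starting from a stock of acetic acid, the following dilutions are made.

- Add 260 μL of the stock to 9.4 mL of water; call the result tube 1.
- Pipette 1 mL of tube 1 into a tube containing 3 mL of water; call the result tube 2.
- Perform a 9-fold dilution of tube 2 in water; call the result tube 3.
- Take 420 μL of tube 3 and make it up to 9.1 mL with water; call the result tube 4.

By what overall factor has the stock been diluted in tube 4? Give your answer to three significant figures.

Step 1: 260 μL + 9.4 mL = 9660 μL total → factor 9660/260 = 37.154
Step 2: 1 mL + 3 mL = 4 mL total → factor 4/1 = 4
Step 3: 9-fold → factor 9
Step 4: 420 μL brought to 9.1 mL → factor 9100/420 = 21.667
Overall dilution factor = 37.154 × 4 × 9 × 21.667 = 28980

2.90 × 10^4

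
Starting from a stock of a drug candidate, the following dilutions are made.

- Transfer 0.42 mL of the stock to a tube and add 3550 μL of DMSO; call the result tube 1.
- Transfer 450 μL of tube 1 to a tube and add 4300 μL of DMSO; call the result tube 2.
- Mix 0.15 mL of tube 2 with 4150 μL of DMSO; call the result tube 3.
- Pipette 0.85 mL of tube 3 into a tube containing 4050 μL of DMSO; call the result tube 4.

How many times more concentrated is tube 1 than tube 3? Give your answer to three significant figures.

Step 1: 0.42 mL + 3550 μL = 3.97 mL total → factor 3.97/0.42 = 9.4524
Step 2: 450 μL + 4300 μL = 4750 μL total → factor 4750/450 = 10.556
Step 3: 0.15 mL + 4150 μL = 4.3 mL total → factor 4.3/0.15 = 28.667
Dilution factor to tube 1 = 9.4524; to tube 3 = 2860.2
[tube 1]/[tube 3] = (factor to tube 3)/(factor to tube 1) = 2860.2/9.4524 = 303

303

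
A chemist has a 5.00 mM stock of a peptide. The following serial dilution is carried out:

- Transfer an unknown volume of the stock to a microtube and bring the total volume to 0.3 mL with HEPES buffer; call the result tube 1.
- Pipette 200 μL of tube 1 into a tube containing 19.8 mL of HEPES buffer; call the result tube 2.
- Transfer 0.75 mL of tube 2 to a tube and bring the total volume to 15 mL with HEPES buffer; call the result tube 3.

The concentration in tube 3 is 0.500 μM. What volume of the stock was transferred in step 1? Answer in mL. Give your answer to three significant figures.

0.0600 mL

Step 1: v brought to 0.3 mL → factor = 0.3 mL/v
Step 2: 200 μL + 19.8 mL = 20000 μL total → factor 20000/200 = 100
Step 3: 0.75 mL brought to 15 mL → factor 15/0.75 = 20
Product of known-step factors = 2000
Overall factor = 5.00 mM / (0.500 μM) = 10000
Step-1 factor = 10000 / 2000 = 5
v = 0.3 mL / 5 = 0.0600 mL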